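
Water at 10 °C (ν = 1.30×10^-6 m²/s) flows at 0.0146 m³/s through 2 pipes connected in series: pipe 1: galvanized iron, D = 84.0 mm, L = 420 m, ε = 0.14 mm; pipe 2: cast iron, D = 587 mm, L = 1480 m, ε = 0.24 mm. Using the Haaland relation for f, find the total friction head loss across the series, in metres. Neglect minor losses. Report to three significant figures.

H ≈ 41.4 m

Pipe 1: V = 2.635 m/s, Re = 1.70×10^5, ε/D = 0.00167, f = 0.02340, h_1 = f(L/D)V²/2g = 41.39 m
Pipe 2: V = 0.05395 m/s, Re = 2.44×10^4, ε/D = 4.09×10^-4, f = 0.02534, h_2 = f(L/D)V²/2g = 0.009479 m
Series → Q common, losses add: H = Σh = 41.40 m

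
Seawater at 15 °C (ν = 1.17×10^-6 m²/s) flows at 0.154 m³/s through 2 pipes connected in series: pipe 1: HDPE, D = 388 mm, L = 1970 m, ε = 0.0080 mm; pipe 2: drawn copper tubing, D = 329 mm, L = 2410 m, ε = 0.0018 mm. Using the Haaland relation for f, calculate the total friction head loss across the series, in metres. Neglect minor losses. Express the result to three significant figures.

Pipe 1: V = 1.302 m/s, Re = 4.32×10^5, ε/D = 2.06×10^-5, f = 0.01363, h_1 = f(L/D)V²/2g = 5.985 m
Pipe 2: V = 1.812 m/s, Re = 5.09×10^5, ε/D = 5.47×10^-6, f = 0.01308, h_2 = f(L/D)V²/2g = 16.03 m
Series → Q common, losses add: H = Σh = 22.01 m

H ≈ 22.0 m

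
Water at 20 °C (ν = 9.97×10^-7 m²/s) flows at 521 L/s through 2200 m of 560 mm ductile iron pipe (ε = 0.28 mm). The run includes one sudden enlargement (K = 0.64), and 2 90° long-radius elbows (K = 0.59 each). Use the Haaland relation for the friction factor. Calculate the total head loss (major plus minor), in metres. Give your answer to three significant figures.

H_L ≈ 15.7 m

V = 4Q/(πD²) = 2.115 m/s; V²/2g = 0.2281 m
Re = 1.19×10^6, ε/D = 5.00×10^-4 → f = 0.01711 (Haaland)
Major: h_f = f(L/D)·V²/2g = 0.01711·3929·0.2281 = 15.33 m
Minor: ΣK = 1.82; h_m = ΣK·V²/2g = 0.4151 m
Total H_L = 15.33 + 0.4151 = 15.74 m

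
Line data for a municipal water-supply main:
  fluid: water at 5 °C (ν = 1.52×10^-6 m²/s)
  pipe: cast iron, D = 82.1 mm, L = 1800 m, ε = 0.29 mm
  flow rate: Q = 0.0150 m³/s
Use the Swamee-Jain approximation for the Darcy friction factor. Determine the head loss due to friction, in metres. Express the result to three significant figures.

h_f ≈ 255 m

V = 4Q/(πD²) = 4·0.0150/(π·0.0821²) = 2.833 m/s
Re = VD/ν = 2.833·0.0821/1.52×10^-6 = 1.53×10^5 → turbulent
ε/D = 0.29/82.1 = 0.00353
Swamee-Jain: f = 0.02840
h_f = f(L/D)V²/(2g) = 0.02840·(1800/0.0821)·2.833²/(2·9.81) = 254.7 m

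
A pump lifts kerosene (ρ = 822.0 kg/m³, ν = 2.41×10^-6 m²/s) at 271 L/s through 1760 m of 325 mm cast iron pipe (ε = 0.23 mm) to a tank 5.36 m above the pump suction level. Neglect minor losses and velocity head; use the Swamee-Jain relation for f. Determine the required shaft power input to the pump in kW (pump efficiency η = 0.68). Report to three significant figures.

P_shaft ≈ 198 kW

V = 4Q/(πD²) = 3.267 m/s; Re = 4.41×10^5; ε/D = 7.08×10^-4; f = 0.01906
h_f = f(L/D)V²/2g = 56.15 m
Total head H = z + h_f = 5.36 + 56.15 = 61.51 m
P_hyd = ρgQH = 822.0·9.81·0.271·61.51 = 134.4 kW
P_shaft = P_hyd/η = 134.4/0.68 = 197.7 kW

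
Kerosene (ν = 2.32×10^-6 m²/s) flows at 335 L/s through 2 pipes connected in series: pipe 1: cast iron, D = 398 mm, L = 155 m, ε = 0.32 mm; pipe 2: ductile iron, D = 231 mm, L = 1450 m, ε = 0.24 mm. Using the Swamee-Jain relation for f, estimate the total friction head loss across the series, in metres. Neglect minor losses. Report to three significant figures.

Pipe 1: V = 2.693 m/s, Re = 4.62×10^5, ε/D = 8.04×10^-4, f = 0.01951, h_1 = f(L/D)V²/2g = 2.808 m
Pipe 2: V = 7.993 m/s, Re = 7.96×10^5, ε/D = 0.00104, f = 0.02029, h_2 = f(L/D)V²/2g = 414.8 m
Series → Q common, losses add: H = Σh = 417.6 m

H ≈ 418 m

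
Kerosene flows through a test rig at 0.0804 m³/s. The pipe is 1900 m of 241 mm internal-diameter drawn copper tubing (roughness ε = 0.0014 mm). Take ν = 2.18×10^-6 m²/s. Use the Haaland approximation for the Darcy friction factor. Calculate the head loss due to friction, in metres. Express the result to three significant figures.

V = 4Q/(πD²) = 4·0.0804/(π·0.241²) = 1.763 m/s
Re = VD/ν = 1.763·0.241/2.18×10^-6 = 1.95×10^5 → turbulent
ε/D = 0.0014/241 = 5.81×10^-6
Haaland: f = 0.01561
h_f = f(L/D)V²/(2g) = 0.01561·(1900/0.241)·1.763²/(2·9.81) = 19.49 m

h_f ≈ 19.5 m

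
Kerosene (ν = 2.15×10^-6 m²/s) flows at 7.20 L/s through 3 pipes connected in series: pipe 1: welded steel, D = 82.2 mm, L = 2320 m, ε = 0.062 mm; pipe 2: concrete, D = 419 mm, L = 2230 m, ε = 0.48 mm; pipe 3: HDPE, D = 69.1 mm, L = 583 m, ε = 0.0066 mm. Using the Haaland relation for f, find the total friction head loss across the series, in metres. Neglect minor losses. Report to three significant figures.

H ≈ 92.5 m

Pipe 1: V = 1.357 m/s, Re = 5.19×10^4, ε/D = 7.54×10^-4, f = 0.02290, h_1 = f(L/D)V²/2g = 60.63 m
Pipe 2: V = 0.05222 m/s, Re = 1.02×10^4, ε/D = 0.00115, f = 0.03224, h_2 = f(L/D)V²/2g = 0.02385 m
Pipe 3: V = 1.920 m/s, Re = 6.17×10^4, ε/D = 9.55×10^-5, f = 0.02007, h_3 = f(L/D)V²/2g = 31.82 m
Series → Q common, losses add: H = Σh = 92.47 m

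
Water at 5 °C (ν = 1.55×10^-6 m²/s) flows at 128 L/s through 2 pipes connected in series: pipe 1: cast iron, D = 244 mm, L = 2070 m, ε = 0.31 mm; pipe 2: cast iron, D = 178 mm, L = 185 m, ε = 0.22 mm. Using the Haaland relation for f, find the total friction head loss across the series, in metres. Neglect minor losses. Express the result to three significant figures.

H ≈ 98.9 m

Pipe 1: V = 2.737 m/s, Re = 4.31×10^5, ε/D = 0.00127, f = 0.02138, h_1 = f(L/D)V²/2g = 69.29 m
Pipe 2: V = 5.144 m/s, Re = 5.91×10^5, ε/D = 0.00124, f = 0.02111, h_2 = f(L/D)V²/2g = 29.59 m
Series → Q common, losses add: H = Σh = 98.88 m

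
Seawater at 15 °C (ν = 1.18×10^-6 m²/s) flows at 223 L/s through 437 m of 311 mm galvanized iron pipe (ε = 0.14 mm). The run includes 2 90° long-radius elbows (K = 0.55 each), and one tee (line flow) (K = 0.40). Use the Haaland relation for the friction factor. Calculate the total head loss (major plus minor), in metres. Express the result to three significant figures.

H_L ≈ 11.1 m

V = 4Q/(πD²) = 2.936 m/s; V²/2g = 0.4392 m
Re = 7.74×10^5, ε/D = 4.50×10^-4 → f = 0.01695 (Haaland)
Major: h_f = f(L/D)·V²/2g = 0.01695·1405·0.4392 = 10.46 m
Minor: ΣK = 1.50; h_m = ΣK·V²/2g = 0.6588 m
Total H_L = 10.46 + 0.6588 = 11.12 m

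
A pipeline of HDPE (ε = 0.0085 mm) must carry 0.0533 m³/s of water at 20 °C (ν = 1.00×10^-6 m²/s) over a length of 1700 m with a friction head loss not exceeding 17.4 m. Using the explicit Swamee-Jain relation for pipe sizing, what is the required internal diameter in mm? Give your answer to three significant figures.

Swamee-Jain (Type III): D = 0.66·[ε^1.25·(LQ²/(gh_f))^4.75 + ν·Q^9.4·(L/(gh_f))^5.2]^0.04
LQ²/(gh_f) = 0.02829; L/(gh_f) = 9.959
Term 1 = ε^1.25·(…)^4.75 = 2.03×10^-14; Term 2 = ν·Q^9.4·(…)^5.2 = 1.67×10^-13
D = 0.66·(2.03×10^-14 + 1.67×10^-13)^0.04 = 0.2044 m = 204 mm
Check: V = 1.62 m/s, Re = 3.32×10^5, f = 0.01460, h_f = 16.3 m ≈ 17.4 m ✓

D ≈ 204 mm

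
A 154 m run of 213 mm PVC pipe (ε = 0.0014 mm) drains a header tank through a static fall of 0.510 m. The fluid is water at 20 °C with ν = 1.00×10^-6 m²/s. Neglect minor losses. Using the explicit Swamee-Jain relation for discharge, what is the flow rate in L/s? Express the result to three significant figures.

Swamee-Jain (Type II): Q = -0.965·√(gD⁵h_f/L)·ln[ε/(3.7D) + √(3.17ν²L/(gD³h_f))]
√(gD⁵h_f/L) = √(9.81·0.213⁵·0.510/154) = 0.003774
ε/(3.7D) = 1.78×10^-6; √(3.17ν²L/(gD³h_f)) = 1.00×10^-4
Q = -0.965·0.003774·ln(1.023×10^-4) = 0.03346 m³/s
Check: V = 0.939 m/s, Re = 2.00×10^5, f = 0.01559, h_f = 0.507 m ≈ 0.510 m ✓

Q ≈ 33.5 L/s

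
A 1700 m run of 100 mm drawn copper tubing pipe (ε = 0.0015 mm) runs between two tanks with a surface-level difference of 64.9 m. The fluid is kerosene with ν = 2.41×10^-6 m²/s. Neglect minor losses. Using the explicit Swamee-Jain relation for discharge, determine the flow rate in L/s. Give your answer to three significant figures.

Q ≈ 15.7 L/s

Swamee-Jain (Type II): Q = -0.965·√(gD⁵h_f/L)·ln[ε/(3.7D) + √(3.17ν²L/(gD³h_f))]
√(gD⁵h_f/L) = √(9.81·0.100⁵·64.9/1700) = 0.001935
ε/(3.7D) = 4.05×10^-6; √(3.17ν²L/(gD³h_f)) = 2.22×10^-4
Q = -0.965·0.001935·ln(2.258×10^-4) = 0.01568 m³/s
Check: V = 2.00 m/s, Re = 8.28×10^4, f = 0.01867, h_f = 64.5 m ≈ 64.9 m ✓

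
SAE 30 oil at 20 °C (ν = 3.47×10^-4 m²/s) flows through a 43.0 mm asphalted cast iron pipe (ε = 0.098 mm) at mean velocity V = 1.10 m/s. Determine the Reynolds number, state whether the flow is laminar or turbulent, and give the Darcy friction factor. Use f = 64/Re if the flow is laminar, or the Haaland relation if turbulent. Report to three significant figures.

Re ≈ 136; laminar; f = 64/Re ≈ 0.470

Re = VD/ν = 1.100·0.0430/3.47×10^-4 = 136
Re < 2300 → laminar → f = 64/Re = 0.4695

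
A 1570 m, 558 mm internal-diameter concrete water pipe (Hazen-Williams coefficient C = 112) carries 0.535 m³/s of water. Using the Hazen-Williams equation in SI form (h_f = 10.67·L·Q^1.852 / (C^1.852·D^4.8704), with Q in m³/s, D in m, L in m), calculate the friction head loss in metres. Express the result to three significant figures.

h_f ≈ 14.4 m

h_f = 10.67·1570·0.535^1.852 / (112^1.852·0.558^4.8704) = 14.45 m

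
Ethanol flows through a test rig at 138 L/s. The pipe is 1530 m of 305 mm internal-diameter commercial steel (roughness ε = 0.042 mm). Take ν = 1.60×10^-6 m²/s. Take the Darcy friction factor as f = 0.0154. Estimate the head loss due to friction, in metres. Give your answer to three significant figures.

h_f ≈ 14.0 m

V = 4Q/(πD²) = 4·0.138/(π·0.305²) = 1.889 m/s
h_f = f(L/D)V²/(2g) = 0.01540·(1530/0.305)·1.889²/(2·9.81) = 14.05 m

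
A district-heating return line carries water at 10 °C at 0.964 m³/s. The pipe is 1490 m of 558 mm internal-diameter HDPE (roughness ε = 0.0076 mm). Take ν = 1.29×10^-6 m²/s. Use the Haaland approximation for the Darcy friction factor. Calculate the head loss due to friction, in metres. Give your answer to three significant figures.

V = 4Q/(πD²) = 4·0.964/(π·0.558²) = 3.942 m/s
Re = VD/ν = 3.942·0.558/1.29×10^-6 = 1.71×10^6 → turbulent
ε/D = 0.0076/558 = 1.36×10^-5
Haaland: f = 0.01097
h_f = f(L/D)V²/(2g) = 0.01097·(1490/0.558)·3.942²/(2·9.81) = 23.21 m

h_f ≈ 23.2 m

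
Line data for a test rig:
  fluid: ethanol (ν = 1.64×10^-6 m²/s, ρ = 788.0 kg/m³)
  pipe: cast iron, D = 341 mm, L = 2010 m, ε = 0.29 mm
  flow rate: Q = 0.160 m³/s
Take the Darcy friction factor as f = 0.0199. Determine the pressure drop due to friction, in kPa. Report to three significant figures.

V = 4Q/(πD²) = 4·0.160/(π·0.341²) = 1.752 m/s
h_f = f(L/D)V²/(2g) = 0.01990·(2010/0.341)·1.752²/(2·9.81) = 18.35 m
Δp = ρg·h_f = 788.0·9.81·18.35 = 141.9 kPa

Δp ≈ 142 kPa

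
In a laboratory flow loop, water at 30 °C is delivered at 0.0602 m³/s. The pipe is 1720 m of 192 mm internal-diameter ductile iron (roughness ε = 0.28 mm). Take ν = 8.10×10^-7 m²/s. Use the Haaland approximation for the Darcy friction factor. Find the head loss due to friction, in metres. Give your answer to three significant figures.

V = 4Q/(πD²) = 4·0.0602/(π·0.192²) = 2.079 m/s
Re = VD/ν = 2.079·0.192/8.10×10^-7 = 4.93×10^5 → turbulent
ε/D = 0.28/192 = 0.00146
Haaland: f = 0.02202
h_f = f(L/D)V²/(2g) = 0.02202·(1720/0.192)·2.079²/(2·9.81) = 43.47 m

h_f ≈ 43.5 m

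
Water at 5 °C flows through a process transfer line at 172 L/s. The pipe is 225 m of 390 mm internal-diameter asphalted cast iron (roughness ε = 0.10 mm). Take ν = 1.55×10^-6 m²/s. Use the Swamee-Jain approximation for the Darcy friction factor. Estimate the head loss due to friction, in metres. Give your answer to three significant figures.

h_f ≈ 1.00 m

V = 4Q/(πD²) = 4·0.172/(π·0.390²) = 1.440 m/s
Re = VD/ν = 1.440·0.390/1.55×10^-6 = 3.62×10^5 → turbulent
ε/D = 0.10/390 = 2.56×10^-4
Swamee-Jain: f = 0.01645
h_f = f(L/D)V²/(2g) = 0.01645·(225/0.390)·1.440²/(2·9.81) = 1.003 m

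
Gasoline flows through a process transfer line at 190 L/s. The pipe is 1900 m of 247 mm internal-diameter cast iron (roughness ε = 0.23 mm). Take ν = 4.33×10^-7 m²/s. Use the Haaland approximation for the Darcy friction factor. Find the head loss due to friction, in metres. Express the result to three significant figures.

V = 4Q/(πD²) = 4·0.190/(π·0.247²) = 3.965 m/s
Re = VD/ν = 3.965·0.247/4.33×10^-7 = 2.26×10^6 → turbulent
ε/D = 0.23/247 = 9.31×10^-4
Haaland: f = 0.01946
h_f = f(L/D)V²/(2g) = 0.01946·(1900/0.247)·3.965²/(2·9.81) = 120.0 m

h_f ≈ 120 m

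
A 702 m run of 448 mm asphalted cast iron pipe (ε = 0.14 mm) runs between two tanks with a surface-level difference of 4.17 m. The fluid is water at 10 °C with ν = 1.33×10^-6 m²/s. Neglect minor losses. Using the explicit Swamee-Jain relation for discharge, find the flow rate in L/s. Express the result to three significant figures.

Swamee-Jain (Type II): Q = -0.965·√(gD⁵h_f/L)·ln[ε/(3.7D) + √(3.17ν²L/(gD³h_f))]
√(gD⁵h_f/L) = √(9.81·0.448⁵·4.17/702) = 0.03243
ε/(3.7D) = 8.45×10^-5; √(3.17ν²L/(gD³h_f)) = 3.27×10^-5
Q = -0.965·0.03243·ln(1.172×10^-4) = 0.2833 m³/s
Check: V = 1.80 m/s, Re = 6.05×10^5, f = 0.01627, h_f = 4.20 m ≈ 4.17 m ✓

Q ≈ 283 L/s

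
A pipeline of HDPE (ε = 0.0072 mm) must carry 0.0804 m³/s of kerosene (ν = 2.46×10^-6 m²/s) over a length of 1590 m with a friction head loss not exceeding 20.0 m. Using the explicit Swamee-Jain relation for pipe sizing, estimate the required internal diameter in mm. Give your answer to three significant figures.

D ≈ 236 mm

Swamee-Jain (Type III): D = 0.66·[ε^1.25·(LQ²/(gh_f))^4.75 + ν·Q^9.4·(L/(gh_f))^5.2]^0.04
LQ²/(gh_f) = 0.05239; L/(gh_f) = 8.104
Term 1 = ε^1.25·(…)^4.75 = 3.08×10^-13; Term 2 = ν·Q^9.4·(…)^5.2 = 6.69×10^-12
D = 0.66·(3.08×10^-13 + 6.69×10^-12)^0.04 = 0.2362 m = 236 mm
Check: V = 1.83 m/s, Re = 1.76×10^5, f = 0.01618, h_f = 18.7 m ≈ 20.0 m ✓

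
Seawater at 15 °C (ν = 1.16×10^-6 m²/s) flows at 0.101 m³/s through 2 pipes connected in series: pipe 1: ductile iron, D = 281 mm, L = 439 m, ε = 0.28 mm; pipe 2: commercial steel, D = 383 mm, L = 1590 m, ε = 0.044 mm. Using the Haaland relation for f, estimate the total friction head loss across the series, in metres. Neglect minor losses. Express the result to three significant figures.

Pipe 1: V = 1.629 m/s, Re = 3.95×10^5, ε/D = 9.96×10^-4, f = 0.02031, h_1 = f(L/D)V²/2g = 4.291 m
Pipe 2: V = 0.8767 m/s, Re = 2.89×10^5, ε/D = 1.15×10^-4, f = 0.01543, h_2 = f(L/D)V²/2g = 2.510 m
Series → Q common, losses add: H = Σh = 6.801 m

H ≈ 6.80 m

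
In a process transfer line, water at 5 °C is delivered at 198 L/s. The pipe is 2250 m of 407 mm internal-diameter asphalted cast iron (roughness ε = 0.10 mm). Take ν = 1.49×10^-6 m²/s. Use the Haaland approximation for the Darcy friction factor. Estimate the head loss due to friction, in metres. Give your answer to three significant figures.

h_f ≈ 10.4 m

V = 4Q/(πD²) = 4·0.198/(π·0.407²) = 1.522 m/s
Re = VD/ν = 1.522·0.407/1.49×10^-6 = 4.16×10^5 → turbulent
ε/D = 0.10/407 = 2.46×10^-4
Haaland: f = 0.01593
h_f = f(L/D)V²/(2g) = 0.01593·(2250/0.407)·1.522²/(2·9.81) = 10.40 m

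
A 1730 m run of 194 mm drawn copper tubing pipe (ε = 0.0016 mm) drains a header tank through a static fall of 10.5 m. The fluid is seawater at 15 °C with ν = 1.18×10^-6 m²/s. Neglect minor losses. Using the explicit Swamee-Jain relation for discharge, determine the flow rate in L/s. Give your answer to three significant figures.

Swamee-Jain (Type II): Q = -0.965·√(gD⁵h_f/L)·ln[ε/(3.7D) + √(3.17ν²L/(gD³h_f))]
√(gD⁵h_f/L) = √(9.81·0.194⁵·10.5/1730) = 0.004045
ε/(3.7D) = 2.23×10^-6; √(3.17ν²L/(gD³h_f)) = 1.01×10^-4
Q = -0.965·0.004045·ln(1.030×10^-4) = 0.03584 m³/s
Check: V = 1.21 m/s, Re = 1.99×10^5, f = 0.01562, h_f = 10.4 m ≈ 10.5 m ✓

Q ≈ 35.8 L/s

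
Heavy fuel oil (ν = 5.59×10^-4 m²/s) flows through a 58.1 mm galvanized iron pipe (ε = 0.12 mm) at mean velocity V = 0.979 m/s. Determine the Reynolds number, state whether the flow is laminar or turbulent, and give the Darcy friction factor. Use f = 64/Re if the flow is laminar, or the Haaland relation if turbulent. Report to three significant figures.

Re ≈ 102; laminar; f = 64/Re ≈ 0.629

Re = VD/ν = 0.9790·0.0581/5.59×10^-4 = 102
Re < 2300 → laminar → f = 64/Re = 0.6290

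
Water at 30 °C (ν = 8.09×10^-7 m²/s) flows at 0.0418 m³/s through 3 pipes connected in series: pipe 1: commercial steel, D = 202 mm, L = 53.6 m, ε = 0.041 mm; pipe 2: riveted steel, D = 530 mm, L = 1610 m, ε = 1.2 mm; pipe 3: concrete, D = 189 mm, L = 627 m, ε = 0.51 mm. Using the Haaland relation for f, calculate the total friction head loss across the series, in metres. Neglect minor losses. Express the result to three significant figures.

Pipe 1: V = 1.304 m/s, Re = 3.26×10^5, ε/D = 2.03×10^-4, f = 0.01594, h_1 = f(L/D)V²/2g = 0.3668 m
Pipe 2: V = 0.1895 m/s, Re = 1.24×10^5, ε/D = 0.00226, f = 0.02540, h_2 = f(L/D)V²/2g = 0.1412 m
Pipe 3: V = 1.490 m/s, Re = 3.48×10^5, ε/D = 0.00270, f = 0.02583, h_3 = f(L/D)V²/2g = 9.695 m
Series → Q common, losses add: H = Σh = 10.20 m

H ≈ 10.2 m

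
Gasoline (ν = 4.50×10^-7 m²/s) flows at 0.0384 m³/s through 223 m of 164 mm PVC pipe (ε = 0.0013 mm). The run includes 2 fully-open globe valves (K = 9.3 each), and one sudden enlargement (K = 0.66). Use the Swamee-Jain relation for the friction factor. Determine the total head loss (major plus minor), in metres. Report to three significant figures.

V = 4Q/(πD²) = 1.818 m/s; V²/2g = 0.1684 m
Re = 6.62×10^5, ε/D = 7.93×10^-6 → f = 0.01261 (Swamee-Jain)
Major: h_f = f(L/D)·V²/2g = 0.01261·1360·0.1684 = 2.887 m
Minor: ΣK = 19.3; h_m = ΣK·V²/2g = 3.244 m
Total H_L = 2.887 + 3.244 = 6.131 m

H_L ≈ 6.13 m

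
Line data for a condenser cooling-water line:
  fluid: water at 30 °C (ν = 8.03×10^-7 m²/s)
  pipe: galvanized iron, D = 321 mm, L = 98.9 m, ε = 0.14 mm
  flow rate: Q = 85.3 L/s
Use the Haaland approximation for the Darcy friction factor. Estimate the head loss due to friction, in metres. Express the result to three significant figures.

h_f ≈ 0.302 m

V = 4Q/(πD²) = 4·0.0853/(π·0.321²) = 1.054 m/s
Re = VD/ν = 1.054·0.321/8.03×10^-7 = 4.21×10^5 → turbulent
ε/D = 0.14/321 = 4.36×10^-4
Haaland: f = 0.01731
h_f = f(L/D)V²/(2g) = 0.01731·(98.9/0.321)·1.054²/(2·9.81) = 0.3020 m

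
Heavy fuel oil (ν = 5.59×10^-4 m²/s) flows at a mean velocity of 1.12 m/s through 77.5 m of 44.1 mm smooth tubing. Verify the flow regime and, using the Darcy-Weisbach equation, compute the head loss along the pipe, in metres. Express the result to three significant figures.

h_f ≈ 81.4 m

Re = VD/ν = 1.12·0.04410/5.59×10^-4 = 88.4 → laminar (Re < 2300)
f = 64/Re = 0.7243
h_f = f(L/D)V²/(2g) = 0.7243·(77.5/0.04410)·1.12²/(2·9.81) = 81.38 m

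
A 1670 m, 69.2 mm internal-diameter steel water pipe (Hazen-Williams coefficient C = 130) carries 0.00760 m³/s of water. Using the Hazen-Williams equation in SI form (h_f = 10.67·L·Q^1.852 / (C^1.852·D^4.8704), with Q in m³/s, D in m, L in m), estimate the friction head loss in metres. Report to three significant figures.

h_f ≈ 115 m

h_f = 10.67·1670·0.00760^1.852 / (130^1.852·0.0692^4.8704) = 114.9 m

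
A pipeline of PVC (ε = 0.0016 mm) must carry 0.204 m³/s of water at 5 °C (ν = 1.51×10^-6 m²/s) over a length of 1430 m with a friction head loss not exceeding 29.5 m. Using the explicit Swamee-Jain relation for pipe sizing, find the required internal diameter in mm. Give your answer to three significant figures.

D ≈ 296 mm

Swamee-Jain (Type III): D = 0.66·[ε^1.25·(LQ²/(gh_f))^4.75 + ν·Q^9.4·(L/(gh_f))^5.2]^0.04
LQ²/(gh_f) = 0.2056; L/(gh_f) = 4.941
Term 1 = ε^1.25·(…)^4.75 = 3.11×10^-11; Term 2 = ν·Q^9.4·(…)^5.2 = 1.98×10^-9
D = 0.66·(3.11×10^-11 + 1.98×10^-9)^0.04 = 0.2963 m = 296 mm
Check: V = 2.96 m/s, Re = 5.81×10^5, f = 0.01284, h_f = 27.7 m ≈ 29.5 m ✓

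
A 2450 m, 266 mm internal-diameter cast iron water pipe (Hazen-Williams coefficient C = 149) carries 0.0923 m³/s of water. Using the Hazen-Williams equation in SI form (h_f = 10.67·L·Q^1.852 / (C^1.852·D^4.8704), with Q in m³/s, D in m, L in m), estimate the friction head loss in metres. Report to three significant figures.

h_f = 10.67·2450·0.0923^1.852 / (149^1.852·0.266^4.8704) = 18.93 m

h_f ≈ 18.9 m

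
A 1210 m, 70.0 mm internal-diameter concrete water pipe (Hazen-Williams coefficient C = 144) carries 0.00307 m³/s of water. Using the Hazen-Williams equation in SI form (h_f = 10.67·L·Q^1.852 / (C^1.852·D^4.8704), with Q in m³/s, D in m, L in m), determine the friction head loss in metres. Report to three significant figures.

h_f ≈ 12.2 m

h_f = 10.67·1210·0.00307^1.852 / (144^1.852·0.0700^4.8704) = 12.15 m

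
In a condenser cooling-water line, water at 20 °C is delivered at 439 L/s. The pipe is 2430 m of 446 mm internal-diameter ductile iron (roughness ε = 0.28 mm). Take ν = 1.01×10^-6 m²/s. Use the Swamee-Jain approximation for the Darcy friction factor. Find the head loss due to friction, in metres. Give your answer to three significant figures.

V = 4Q/(πD²) = 4·0.439/(π·0.446²) = 2.810 m/s
Re = VD/ν = 2.810·0.446/1.01×10^-6 = 1.24×10^6 → turbulent
ε/D = 0.28/446 = 6.28×10^-4
Swamee-Jain: f = 0.01802
h_f = f(L/D)V²/(2g) = 0.01802·(2430/0.446)·2.810²/(2·9.81) = 39.51 m

h_f ≈ 39.5 m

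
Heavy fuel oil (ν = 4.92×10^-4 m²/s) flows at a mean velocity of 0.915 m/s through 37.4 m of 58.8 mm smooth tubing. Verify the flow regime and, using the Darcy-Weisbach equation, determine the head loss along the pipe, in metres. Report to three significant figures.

Re = VD/ν = 0.915·0.05880/4.92×10^-4 = 109 → laminar (Re < 2300)
f = 64/Re = 0.5853
h_f = f(L/D)V²/(2g) = 0.5853·(37.4/0.05880)·0.915²/(2·9.81) = 15.88 m

h_f ≈ 15.9 m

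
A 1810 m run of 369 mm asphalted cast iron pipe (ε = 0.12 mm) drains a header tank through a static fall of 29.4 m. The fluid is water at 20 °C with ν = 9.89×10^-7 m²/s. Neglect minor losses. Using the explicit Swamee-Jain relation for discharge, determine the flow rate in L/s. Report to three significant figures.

Q ≈ 291 L/s

Swamee-Jain (Type II): Q = -0.965·√(gD⁵h_f/L)·ln[ε/(3.7D) + √(3.17ν²L/(gD³h_f))]
√(gD⁵h_f/L) = √(9.81·0.369⁵·29.4/1810) = 0.03302
ε/(3.7D) = 8.79×10^-5; √(3.17ν²L/(gD³h_f)) = 1.97×10^-5
Q = -0.965·0.03302·ln(1.076×10^-4) = 0.2911 m³/s
Check: V = 2.72 m/s, Re = 1.02×10^6, f = 0.01597, h_f = 29.6 m ≈ 29.4 m ✓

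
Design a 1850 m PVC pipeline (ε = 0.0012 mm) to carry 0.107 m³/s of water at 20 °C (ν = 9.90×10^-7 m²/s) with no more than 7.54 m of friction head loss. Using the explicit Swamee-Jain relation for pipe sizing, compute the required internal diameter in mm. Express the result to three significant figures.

Swamee-Jain (Type III): D = 0.66·[ε^1.25·(LQ²/(gh_f))^4.75 + ν·Q^9.4·(L/(gh_f))^5.2]^0.04
LQ²/(gh_f) = 0.2864; L/(gh_f) = 25.01
Term 1 = ε^1.25·(…)^4.75 = 1.05×10^-10; Term 2 = ν·Q^9.4·(…)^5.2 = 1.39×10^-8
D = 0.66·(1.05×10^-10 + 1.39×10^-8)^0.04 = 0.3202 m = 320 mm
Check: V = 1.33 m/s, Re = 4.30×10^5, f = 0.01351, h_f = 7.03 m ≈ 7.54 m ✓

D ≈ 320 mm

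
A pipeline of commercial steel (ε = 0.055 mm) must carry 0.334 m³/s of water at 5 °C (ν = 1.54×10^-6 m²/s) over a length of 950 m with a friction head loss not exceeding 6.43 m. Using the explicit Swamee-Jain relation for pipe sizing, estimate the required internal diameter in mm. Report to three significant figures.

Swamee-Jain (Type III): D = 0.66·[ε^1.25·(LQ²/(gh_f))^4.75 + ν·Q^9.4·(L/(gh_f))^5.2]^0.04
LQ²/(gh_f) = 1.680; L/(gh_f) = 15.06
Term 1 = ε^1.25·(…)^4.75 = 5.57×10^-5; Term 2 = ν·Q^9.4·(…)^5.2 = 6.85×10^-5
D = 0.66·(5.57×10^-5 + 6.85×10^-5)^0.04 = 0.4606 m = 461 mm
Check: V = 2.00 m/s, Re = 6.00×10^5, f = 0.01442, h_f = 6.09 m ≈ 6.43 m ✓

D ≈ 461 mm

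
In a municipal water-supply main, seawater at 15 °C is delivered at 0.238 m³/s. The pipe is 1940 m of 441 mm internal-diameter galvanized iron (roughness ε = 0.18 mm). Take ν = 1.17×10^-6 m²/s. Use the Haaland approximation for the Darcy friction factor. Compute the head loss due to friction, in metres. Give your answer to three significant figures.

V = 4Q/(πD²) = 4·0.238/(π·0.441²) = 1.558 m/s
Re = VD/ν = 1.558·0.441/1.17×10^-6 = 5.87×10^5 → turbulent
ε/D = 0.18/441 = 4.08×10^-4
Haaland: f = 0.01683
h_f = f(L/D)V²/(2g) = 0.01683·(1940/0.441)·1.558²/(2·9.81) = 9.163 m

h_f ≈ 9.16 m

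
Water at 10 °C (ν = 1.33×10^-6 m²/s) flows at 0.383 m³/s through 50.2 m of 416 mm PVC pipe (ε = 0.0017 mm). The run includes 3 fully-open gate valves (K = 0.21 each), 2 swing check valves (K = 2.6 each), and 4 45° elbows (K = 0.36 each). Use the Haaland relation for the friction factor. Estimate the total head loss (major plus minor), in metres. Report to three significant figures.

V = 4Q/(πD²) = 2.818 m/s; V²/2g = 0.4047 m
Re = 8.81×10^5, ε/D = 4.09×10^-6 → f = 0.01190 (Haaland)
Major: h_f = f(L/D)·V²/2g = 0.01190·120.7·0.4047 = 0.5811 m
Minor: ΣK = 7.27; h_m = ΣK·V²/2g = 2.942 m
Total H_L = 0.5811 + 2.942 = 3.523 m

H_L ≈ 3.52 m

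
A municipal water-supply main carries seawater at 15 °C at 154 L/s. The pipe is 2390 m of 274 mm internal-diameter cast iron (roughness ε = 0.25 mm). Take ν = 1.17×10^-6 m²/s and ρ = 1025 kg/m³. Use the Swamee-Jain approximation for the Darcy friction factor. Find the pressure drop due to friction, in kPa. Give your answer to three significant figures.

Δp ≈ 605 kPa

V = 4Q/(πD²) = 4·0.154/(π·0.274²) = 2.612 m/s
Re = VD/ν = 2.612·0.274/1.17×10^-6 = 6.12×10^5 → turbulent
ε/D = 0.25/274 = 9.12×10^-4
Swamee-Jain: f = 0.01984
h_f = f(L/D)V²/(2g) = 0.01984·(2390/0.274)·2.612²/(2·9.81) = 60.17 m
Δp = ρg·h_f = 1025·9.81·60.17 = 605.1 kPa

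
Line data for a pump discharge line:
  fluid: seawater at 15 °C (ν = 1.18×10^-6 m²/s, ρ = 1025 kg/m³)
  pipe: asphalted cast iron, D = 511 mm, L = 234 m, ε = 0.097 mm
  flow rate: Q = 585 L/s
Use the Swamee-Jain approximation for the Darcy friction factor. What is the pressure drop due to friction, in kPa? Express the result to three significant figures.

V = 4Q/(πD²) = 4·0.585/(π·0.511²) = 2.852 m/s
Re = VD/ν = 2.852·0.511/1.18×10^-6 = 1.24×10^6 → turbulent
ε/D = 0.097/511 = 1.90×10^-4
Swamee-Jain: f = 0.01449
h_f = f(L/D)V²/(2g) = 0.01449·(234/0.511)·2.852²/(2·9.81) = 2.752 m
Δp = ρg·h_f = 1025·9.81·2.752 = 27.67 kPa

Δp ≈ 27.7 kPa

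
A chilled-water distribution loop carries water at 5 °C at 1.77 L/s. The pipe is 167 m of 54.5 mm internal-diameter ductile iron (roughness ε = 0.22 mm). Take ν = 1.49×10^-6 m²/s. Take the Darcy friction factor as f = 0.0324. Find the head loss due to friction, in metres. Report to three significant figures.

V = 4Q/(πD²) = 4·0.00177/(π·0.0545²) = 0.7587 m/s
h_f = f(L/D)V²/(2g) = 0.03240·(167/0.0545)·0.7587²/(2·9.81) = 2.913 m

h_f ≈ 2.91 m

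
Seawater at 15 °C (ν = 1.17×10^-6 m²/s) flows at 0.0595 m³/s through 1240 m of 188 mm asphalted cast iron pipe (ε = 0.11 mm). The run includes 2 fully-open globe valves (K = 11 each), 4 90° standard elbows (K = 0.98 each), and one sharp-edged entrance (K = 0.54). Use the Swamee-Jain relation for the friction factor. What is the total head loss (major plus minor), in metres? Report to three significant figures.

V = 4Q/(πD²) = 2.143 m/s; V²/2g = 0.2342 m
Re = 3.44×10^5, ε/D = 5.85×10^-4 → f = 0.01864 (Swamee-Jain)
Major: h_f = f(L/D)·V²/2g = 0.01864·6596·0.2342 = 28.79 m
Minor: ΣK = 26.5; h_m = ΣK·V²/2g = 6.196 m
Total H_L = 28.79 + 6.196 = 34.99 m

H_L ≈ 35.0 m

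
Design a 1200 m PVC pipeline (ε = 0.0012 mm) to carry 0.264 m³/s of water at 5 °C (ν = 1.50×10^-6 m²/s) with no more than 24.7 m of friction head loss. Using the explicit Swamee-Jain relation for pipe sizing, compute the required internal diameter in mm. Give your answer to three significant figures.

D ≈ 326 mm

Swamee-Jain (Type III): D = 0.66·[ε^1.25·(LQ²/(gh_f))^4.75 + ν·Q^9.4·(L/(gh_f))^5.2]^0.04
LQ²/(gh_f) = 0.3452; L/(gh_f) = 4.952
Term 1 = ε^1.25·(…)^4.75 = 2.54×10^-10; Term 2 = ν·Q^9.4·(…)^5.2 = 2.25×10^-8
D = 0.66·(2.54×10^-10 + 2.25×10^-8)^0.04 = 0.3265 m = 326 mm
Check: V = 3.15 m/s, Re = 6.86×10^5, f = 0.01245, h_f = 23.2 m ≈ 24.7 m ✓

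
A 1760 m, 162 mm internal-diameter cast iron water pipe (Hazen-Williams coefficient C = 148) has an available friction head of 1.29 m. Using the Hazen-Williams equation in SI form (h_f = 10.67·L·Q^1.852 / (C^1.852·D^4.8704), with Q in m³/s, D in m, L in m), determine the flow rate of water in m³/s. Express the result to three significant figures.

Rearranging: Q = [h_f·C^1.852·D^4.8704 / (10.67·L)]^(1/1.852)
Q = [1.29·148^1.852·0.162^4.8704 / (10.67·1760)]^0.540 = 0.006975 m³/s

Q ≈ 0.00698 m³/s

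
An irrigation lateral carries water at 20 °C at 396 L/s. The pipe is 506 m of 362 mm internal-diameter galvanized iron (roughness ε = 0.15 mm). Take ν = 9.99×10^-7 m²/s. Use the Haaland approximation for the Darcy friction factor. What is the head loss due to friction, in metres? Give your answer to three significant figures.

V = 4Q/(πD²) = 4·0.396/(π·0.362²) = 3.848 m/s
Re = VD/ν = 3.848·0.362/9.99×10^-7 = 1.39×10^6 → turbulent
ε/D = 0.15/362 = 4.14×10^-4
Haaland: f = 0.01642
h_f = f(L/D)V²/(2g) = 0.01642·(506/0.362)·3.848²/(2·9.81) = 17.31 m

h_f ≈ 17.3 m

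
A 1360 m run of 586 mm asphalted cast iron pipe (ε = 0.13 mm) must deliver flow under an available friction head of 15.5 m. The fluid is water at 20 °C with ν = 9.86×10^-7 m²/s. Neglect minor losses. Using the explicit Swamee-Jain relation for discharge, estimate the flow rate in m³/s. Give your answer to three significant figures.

Q ≈ 0.809 m³/s

Swamee-Jain (Type II): Q = -0.965·√(gD⁵h_f/L)·ln[ε/(3.7D) + √(3.17ν²L/(gD³h_f))]
√(gD⁵h_f/L) = √(9.81·0.586⁵·15.5/1360) = 0.08790
ε/(3.7D) = 6.00×10^-5; √(3.17ν²L/(gD³h_f)) = 1.17×10^-5
Q = -0.965·0.08790·ln(7.166×10^-5) = 0.8095 m³/s
Check: V = 3.00 m/s, Re = 1.78×10^6, f = 0.01463, h_f = 15.6 m ≈ 15.5 m ✓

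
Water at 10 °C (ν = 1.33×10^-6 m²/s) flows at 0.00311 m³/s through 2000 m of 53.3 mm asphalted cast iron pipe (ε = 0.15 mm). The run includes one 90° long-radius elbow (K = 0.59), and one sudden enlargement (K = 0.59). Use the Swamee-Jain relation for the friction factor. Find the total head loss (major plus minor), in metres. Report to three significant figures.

H_L ≈ 105 m

V = 4Q/(πD²) = 1.394 m/s; V²/2g = 0.09902 m
Re = 5.59×10^4, ε/D = 0.00281 → f = 0.02831 (Swamee-Jain)
Major: h_f = f(L/D)·V²/2g = 0.02831·37523·0.09902 = 105.2 m
Minor: ΣK = 1.18; h_m = ΣK·V²/2g = 0.1168 m
Total H_L = 105.2 + 0.1168 = 105.3 m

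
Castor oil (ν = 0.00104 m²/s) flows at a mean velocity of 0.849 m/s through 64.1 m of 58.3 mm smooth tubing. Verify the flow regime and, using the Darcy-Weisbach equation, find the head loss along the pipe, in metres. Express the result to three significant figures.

Re = VD/ν = 0.849·0.05830/0.00104 = 47.6 → laminar (Re < 2300)
f = 64/Re = 1.345
h_f = f(L/D)V²/(2g) = 1.345·(64.1/0.05830)·0.849²/(2·9.81) = 54.32 m

h_f ≈ 54.3 m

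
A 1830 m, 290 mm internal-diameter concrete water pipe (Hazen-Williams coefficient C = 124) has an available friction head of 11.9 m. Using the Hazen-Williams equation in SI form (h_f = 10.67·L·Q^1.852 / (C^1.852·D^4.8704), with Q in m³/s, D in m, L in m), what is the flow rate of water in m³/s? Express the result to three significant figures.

Q ≈ 0.0878 m³/s

Rearranging: Q = [h_f·C^1.852·D^4.8704 / (10.67·L)]^(1/1.852)
Q = [11.9·124^1.852·0.290^4.8704 / (10.67·1830)]^0.540 = 0.08783 m³/s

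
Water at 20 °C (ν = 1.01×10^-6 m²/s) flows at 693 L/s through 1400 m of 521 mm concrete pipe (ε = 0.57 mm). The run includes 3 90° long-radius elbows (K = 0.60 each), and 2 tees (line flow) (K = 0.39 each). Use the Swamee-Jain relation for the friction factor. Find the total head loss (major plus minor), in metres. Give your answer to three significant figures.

H_L ≈ 30.8 m

V = 4Q/(πD²) = 3.251 m/s; V²/2g = 0.5386 m
Re = 1.68×10^6, ε/D = 0.00109 → f = 0.02031 (Swamee-Jain)
Major: h_f = f(L/D)·V²/2g = 0.02031·2687·0.5386 = 29.39 m
Minor: ΣK = 2.58; h_m = ΣK·V²/2g = 1.389 m
Total H_L = 29.39 + 1.389 = 30.78 m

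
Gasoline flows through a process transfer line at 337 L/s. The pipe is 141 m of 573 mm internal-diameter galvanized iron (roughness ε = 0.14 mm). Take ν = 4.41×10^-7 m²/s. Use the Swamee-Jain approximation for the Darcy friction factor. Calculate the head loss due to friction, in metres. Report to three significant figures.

h_f ≈ 0.319 m

V = 4Q/(πD²) = 4·0.337/(π·0.573²) = 1.307 m/s
Re = VD/ν = 1.307·0.573/4.41×10^-7 = 1.70×10^6 → turbulent
ε/D = 0.14/573 = 2.44×10^-4
Swamee-Jain: f = 0.01490
h_f = f(L/D)V²/(2g) = 0.01490·(141/0.573)·1.307²/(2·9.81) = 0.3192 m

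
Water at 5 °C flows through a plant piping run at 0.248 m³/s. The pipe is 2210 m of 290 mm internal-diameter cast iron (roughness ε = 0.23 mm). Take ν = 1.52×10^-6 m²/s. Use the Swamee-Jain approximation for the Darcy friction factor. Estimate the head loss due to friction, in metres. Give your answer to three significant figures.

h_f ≈ 105 m

V = 4Q/(πD²) = 4·0.248/(π·0.290²) = 3.755 m/s
Re = VD/ν = 3.755·0.290/1.52×10^-6 = 7.16×10^5 → turbulent
ε/D = 0.23/290 = 7.93×10^-4
Swamee-Jain: f = 0.01918
h_f = f(L/D)V²/(2g) = 0.01918·(2210/0.290)·3.755²/(2·9.81) = 105.0 m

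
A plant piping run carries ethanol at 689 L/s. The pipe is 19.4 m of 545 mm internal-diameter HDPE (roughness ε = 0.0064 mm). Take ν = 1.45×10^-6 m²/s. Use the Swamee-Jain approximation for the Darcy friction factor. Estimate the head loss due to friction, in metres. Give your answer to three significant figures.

h_f ≈ 0.185 m

V = 4Q/(πD²) = 4·0.689/(π·0.545²) = 2.953 m/s
Re = VD/ν = 2.953·0.545/1.45×10^-6 = 1.11×10^6 → turbulent
ε/D = 0.0064/545 = 1.17×10^-5
Swamee-Jain: f = 0.01171
h_f = f(L/D)V²/(2g) = 0.01171·(19.4/0.545)·2.953²/(2·9.81) = 0.1853 m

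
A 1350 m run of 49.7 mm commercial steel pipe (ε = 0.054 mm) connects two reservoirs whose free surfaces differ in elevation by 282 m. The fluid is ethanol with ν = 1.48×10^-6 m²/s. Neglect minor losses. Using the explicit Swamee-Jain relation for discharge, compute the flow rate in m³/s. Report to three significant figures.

Q ≈ 0.00585 m³/s

Swamee-Jain (Type II): Q = -0.965·√(gD⁵h_f/L)·ln[ε/(3.7D) + √(3.17ν²L/(gD³h_f))]
√(gD⁵h_f/L) = √(9.81·0.0497⁵·282/1350) = 7.883×10^-4
ε/(3.7D) = 2.94×10^-4; √(3.17ν²L/(gD³h_f)) = 1.66×10^-4
Q = -0.965·7.883×10^-4·ln(4.598×10^-4) = 0.005846 m³/s
Check: V = 3.01 m/s, Re = 1.01×10^5, f = 0.02261, h_f = 284 m ≈ 282 m ✓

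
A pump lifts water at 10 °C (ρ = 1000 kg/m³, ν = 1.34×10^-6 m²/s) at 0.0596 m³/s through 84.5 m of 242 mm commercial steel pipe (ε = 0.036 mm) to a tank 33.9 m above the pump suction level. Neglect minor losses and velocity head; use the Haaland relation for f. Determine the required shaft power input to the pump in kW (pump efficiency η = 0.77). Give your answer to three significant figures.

P_shaft ≈ 26.1 kW

V = 4Q/(πD²) = 1.296 m/s; Re = 2.34×10^5; ε/D = 1.49×10^-4; f = 0.01616
h_f = f(L/D)V²/2g = 0.4830 m
Total head H = z + h_f = 33.9 + 0.4830 = 34.38 m
P_hyd = ρgQH = 1000·9.81·0.0596·34.38 = 20.10 kW
P_shaft = P_hyd/η = 20.10/0.77 = 26.11 kW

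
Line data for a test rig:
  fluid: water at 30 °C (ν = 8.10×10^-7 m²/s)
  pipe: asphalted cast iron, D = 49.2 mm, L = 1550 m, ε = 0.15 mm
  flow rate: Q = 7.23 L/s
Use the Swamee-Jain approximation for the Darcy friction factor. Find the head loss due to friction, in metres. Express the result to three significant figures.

h_f ≈ 628 m

V = 4Q/(πD²) = 4·0.00723/(π·0.0492²) = 3.803 m/s
Re = VD/ν = 3.803·0.0492/8.10×10^-7 = 2.31×10^5 → turbulent
ε/D = 0.15/49.2 = 0.00305
Swamee-Jain: f = 0.02703
h_f = f(L/D)V²/(2g) = 0.02703·(1550/0.0492)·3.803²/(2·9.81) = 627.7 m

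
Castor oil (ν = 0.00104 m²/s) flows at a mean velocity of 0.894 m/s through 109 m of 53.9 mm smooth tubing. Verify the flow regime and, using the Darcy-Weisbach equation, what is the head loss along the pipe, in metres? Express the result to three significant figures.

h_f ≈ 114 m

Re = VD/ν = 0.894·0.05390/0.00104 = 46.3 → laminar (Re < 2300)
f = 64/Re = 1.381
h_f = f(L/D)V²/(2g) = 1.381·(109/0.05390)·0.894²/(2·9.81) = 113.8 m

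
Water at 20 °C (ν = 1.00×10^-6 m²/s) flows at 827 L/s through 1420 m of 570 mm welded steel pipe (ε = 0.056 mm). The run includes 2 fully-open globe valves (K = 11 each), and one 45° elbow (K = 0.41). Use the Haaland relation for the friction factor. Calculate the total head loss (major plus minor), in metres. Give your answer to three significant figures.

H_L ≈ 29.0 m

V = 4Q/(πD²) = 3.241 m/s; V²/2g = 0.5353 m
Re = 1.85×10^6, ε/D = 9.82×10^-5 → f = 0.01276 (Haaland)
Major: h_f = f(L/D)·V²/2g = 0.01276·2491·0.5353 = 17.02 m
Minor: ΣK = 22.4; h_m = ΣK·V²/2g = 12.00 m
Total H_L = 17.02 + 12.00 = 29.01 m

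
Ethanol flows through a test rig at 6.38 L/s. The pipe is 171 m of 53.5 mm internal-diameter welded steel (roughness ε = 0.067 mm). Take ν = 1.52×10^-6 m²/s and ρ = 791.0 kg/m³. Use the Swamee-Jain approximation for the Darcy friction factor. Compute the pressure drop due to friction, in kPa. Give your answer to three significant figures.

V = 4Q/(πD²) = 4·0.00638/(π·0.0535²) = 2.838 m/s
Re = VD/ν = 2.838·0.0535/1.52×10^-6 = 9.99×10^4 → turbulent
ε/D = 0.067/53.5 = 0.00125
Swamee-Jain: f = 0.02318
h_f = f(L/D)V²/(2g) = 0.02318·(171/0.0535)·2.838²/(2·9.81) = 30.42 m
Δp = ρg·h_f = 791.0·9.81·30.42 = 236.1 kPa

Δp ≈ 236 kPa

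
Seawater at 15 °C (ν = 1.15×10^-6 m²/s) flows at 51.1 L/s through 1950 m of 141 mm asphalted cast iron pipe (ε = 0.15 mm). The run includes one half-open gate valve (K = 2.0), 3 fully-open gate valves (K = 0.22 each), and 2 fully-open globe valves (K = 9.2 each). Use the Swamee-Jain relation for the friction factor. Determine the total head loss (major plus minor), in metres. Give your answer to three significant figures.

V = 4Q/(πD²) = 3.273 m/s; V²/2g = 0.5459 m
Re = 4.01×10^5, ε/D = 0.00106 → f = 0.02077 (Swamee-Jain)
Major: h_f = f(L/D)·V²/2g = 0.02077·13830·0.5459 = 156.8 m
Minor: ΣK = 21.1; h_m = ΣK·V²/2g = 11.50 m
Total H_L = 156.8 + 11.50 = 168.3 m

H_L ≈ 168 m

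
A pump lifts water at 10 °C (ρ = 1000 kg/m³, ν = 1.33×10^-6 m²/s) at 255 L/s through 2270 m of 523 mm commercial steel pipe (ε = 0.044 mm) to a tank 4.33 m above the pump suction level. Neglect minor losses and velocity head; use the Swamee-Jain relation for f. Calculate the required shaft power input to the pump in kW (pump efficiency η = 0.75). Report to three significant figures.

P_shaft ≈ 29.4 kW

V = 4Q/(πD²) = 1.187 m/s; Re = 4.67×10^5; ε/D = 8.41×10^-5; f = 0.01440
h_f = f(L/D)V²/2g = 4.488 m
Total head H = z + h_f = 4.33 + 4.488 = 8.818 m
P_hyd = ρgQH = 1000·9.81·0.255·8.818 = 22.06 kW
P_shaft = P_hyd/η = 22.06/0.75 = 29.41 kW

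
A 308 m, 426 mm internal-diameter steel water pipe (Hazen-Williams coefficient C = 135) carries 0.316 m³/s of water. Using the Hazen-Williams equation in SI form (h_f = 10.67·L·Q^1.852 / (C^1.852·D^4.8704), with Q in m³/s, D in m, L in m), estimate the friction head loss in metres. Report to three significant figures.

h_f ≈ 2.82 m

h_f = 10.67·308·0.316^1.852 / (135^1.852·0.426^4.8704) = 2.816 m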